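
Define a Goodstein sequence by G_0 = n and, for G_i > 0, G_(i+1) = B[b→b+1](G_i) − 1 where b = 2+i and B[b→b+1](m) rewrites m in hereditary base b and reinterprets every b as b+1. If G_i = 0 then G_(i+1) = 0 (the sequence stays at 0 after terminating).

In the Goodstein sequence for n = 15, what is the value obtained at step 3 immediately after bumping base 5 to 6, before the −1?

G_0=15  [base 2] 2^(2 + 1) + 2^2 + 2 + 1  →[2↦3]→  3^(3 + 1) + 3^3 + 3 + 1 = 112  −1 ⇒ G_1=111
G_1=111  [base 3] 3^(3 + 1) + 3^3 + 3  →[3↦4]→  4^(4 + 1) + 4^4 + 4 = 1284  −1 ⇒ G_2=1283
G_2=1283  [base 4] 4^(4 + 1) + 4^4 + 3  →[4↦5]→  5^(5 + 1) + 5^5 + 3 = 18753  −1 ⇒ G_3=18752
G_3=18752  [base 5] 5^(5 + 1) + 5^5 + 2  →[5↦6]→  6^(6 + 1) + 6^6 + 2 = 326594  −1 ⇒ G_4=326593

326594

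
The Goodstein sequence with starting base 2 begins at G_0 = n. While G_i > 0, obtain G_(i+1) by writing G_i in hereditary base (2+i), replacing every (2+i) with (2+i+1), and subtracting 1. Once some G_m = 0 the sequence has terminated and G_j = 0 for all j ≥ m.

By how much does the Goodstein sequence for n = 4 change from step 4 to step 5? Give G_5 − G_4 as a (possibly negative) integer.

[0] 4 ≡ 2^2 (base 2). Lift 3: 27. −1: 26.
[1] 26 ≡ 2·3^2 + 2·3 + 2 (base 3). Lift 4: 42. −1: 41.
[2] 41 ≡ 2·4^2 + 2·4 + 1 (base 4). Lift 5: 61. −1: 60.
[3] 60 ≡ 2·5^2 + 2·5 (base 5). Lift 6: 84. −1: 83.
[4] 83 ≡ 2·6^2 + 6 + 5 (base 6). Lift 7: 110. −1: 109.

26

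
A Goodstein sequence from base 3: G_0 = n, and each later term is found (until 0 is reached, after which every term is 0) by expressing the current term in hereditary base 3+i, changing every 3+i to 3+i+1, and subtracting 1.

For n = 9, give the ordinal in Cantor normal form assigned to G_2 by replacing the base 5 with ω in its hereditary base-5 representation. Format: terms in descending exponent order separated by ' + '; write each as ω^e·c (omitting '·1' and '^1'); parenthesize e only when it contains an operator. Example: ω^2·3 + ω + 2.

ω·3 + 2

9 —HB3→ 3^2 —bump→ 4^2 = 16 —(−1)→ 15
15 —HB4→ 3·4 + 3 —bump→ 3·5 + 3 = 18 —(−1)→ 17
17 —HB5→ 3·5 + 2 —bump→ 3·6 + 2 = 20 —(−1)→ 19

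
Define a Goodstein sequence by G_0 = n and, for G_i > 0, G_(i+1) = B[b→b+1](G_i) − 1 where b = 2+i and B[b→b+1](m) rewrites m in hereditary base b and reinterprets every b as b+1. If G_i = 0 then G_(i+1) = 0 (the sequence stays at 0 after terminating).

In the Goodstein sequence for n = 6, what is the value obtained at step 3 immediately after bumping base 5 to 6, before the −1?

step 0: 6 = 2^2 + 2; sub 3 for 2: 3^3 + 3; = 30; G_1 = 30−1 = 29
step 1: 29 = 3^3 + 2; sub 4 for 3: 4^4 + 2; = 258; G_2 = 258−1 = 257
step 2: 257 = 4^4 + 1; sub 5 for 4: 5^5 + 1; = 3126; G_3 = 3126−1 = 3125

46656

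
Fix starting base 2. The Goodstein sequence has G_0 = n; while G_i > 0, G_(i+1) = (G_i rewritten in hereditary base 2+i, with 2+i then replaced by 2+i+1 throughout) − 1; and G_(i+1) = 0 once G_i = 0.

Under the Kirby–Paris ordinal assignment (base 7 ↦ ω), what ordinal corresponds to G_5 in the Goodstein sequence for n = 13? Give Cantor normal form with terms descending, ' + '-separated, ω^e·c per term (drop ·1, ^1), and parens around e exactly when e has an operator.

[0] 13 ≡ 2^(2 + 1) + 2^2 + 1 (base 2). Lift 3: 109. −1: 108.
[1] 108 ≡ 3^(3 + 1) + 3^3 (base 3). Lift 4: 1280. −1: 1279.
[2] 1279 ≡ 4^(4 + 1) + 3·4^3 + 3·4^2 + 3·4 + 3 (base 4). Lift 5: 16093. −1: 16092.
[3] 16092 ≡ 5^(5 + 1) + 3·5^3 + 3·5^2 + 3·5 + 2 (base 5). Lift 6: 280712. −1: 280711.
[4] 280711 ≡ 6^(6 + 1) + 3·6^3 + 3·6^2 + 3·6 + 1 (base 6). Lift 7: 5765999. −1: 5765998.

ω^(ω + 1) + ω^3·3 + ω^2·3 + ω·3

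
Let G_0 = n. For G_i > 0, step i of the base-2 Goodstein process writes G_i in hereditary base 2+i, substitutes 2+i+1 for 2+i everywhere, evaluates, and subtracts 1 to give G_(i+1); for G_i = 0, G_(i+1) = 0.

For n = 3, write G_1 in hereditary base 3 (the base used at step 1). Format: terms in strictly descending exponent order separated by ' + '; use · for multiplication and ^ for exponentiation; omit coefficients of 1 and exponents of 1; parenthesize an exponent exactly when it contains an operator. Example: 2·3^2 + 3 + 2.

3

(0) 3|_2 = 2 + 1 ↦ 3 + 1|_3 = 4 ⇒ 3
(1) 3|_3 = 3 ↦ 4|_4 = 4 ⇒ 3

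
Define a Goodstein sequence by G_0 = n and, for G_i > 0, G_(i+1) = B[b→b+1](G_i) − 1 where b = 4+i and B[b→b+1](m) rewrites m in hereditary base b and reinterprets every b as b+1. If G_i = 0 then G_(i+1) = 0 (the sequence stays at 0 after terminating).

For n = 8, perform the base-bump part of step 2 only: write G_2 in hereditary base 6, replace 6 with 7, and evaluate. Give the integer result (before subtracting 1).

10

i=0: 8 = 2·4 (b=4); 4→5: 2·5 = 10; 10−1 = 9
i=1: 9 = 5 + 4 (b=5); 5→6: 6 + 4 = 10; 10−1 = 9
i=2: 9 = 6 + 3 (b=6); 6→7: 7 + 3 = 10; 10−1 = 9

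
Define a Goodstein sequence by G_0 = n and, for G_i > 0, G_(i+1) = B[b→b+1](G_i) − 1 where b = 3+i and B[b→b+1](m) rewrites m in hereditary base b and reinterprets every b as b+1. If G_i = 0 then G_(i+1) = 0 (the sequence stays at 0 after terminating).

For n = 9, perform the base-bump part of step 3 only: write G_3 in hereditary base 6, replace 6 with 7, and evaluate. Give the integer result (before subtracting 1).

step 0: 9 = 3^2; sub 4 for 3: 4^2; = 16; G_1 = 16−1 = 15
step 1: 15 = 3·4 + 3; sub 5 for 4: 3·5 + 3; = 18; G_2 = 18−1 = 17
step 2: 17 = 3·5 + 2; sub 6 for 5: 3·6 + 2; = 20; G_3 = 20−1 = 19

22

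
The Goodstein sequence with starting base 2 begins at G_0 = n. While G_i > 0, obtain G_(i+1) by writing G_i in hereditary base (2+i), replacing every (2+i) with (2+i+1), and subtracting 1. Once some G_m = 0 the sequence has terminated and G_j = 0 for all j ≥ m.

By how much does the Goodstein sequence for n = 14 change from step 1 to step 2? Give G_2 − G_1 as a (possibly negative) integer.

1171

step 0: 14 = 2^(2 + 1) + 2^2 + 2; sub 3 for 2: 3^(3 + 1) + 3^3 + 3; = 111; G_1 = 111−1 = 110
step 1: 110 = 3^(3 + 1) + 3^3 + 2; sub 4 for 3: 4^(4 + 1) + 4^4 + 2; = 1282; G_2 = 1282−1 = 1281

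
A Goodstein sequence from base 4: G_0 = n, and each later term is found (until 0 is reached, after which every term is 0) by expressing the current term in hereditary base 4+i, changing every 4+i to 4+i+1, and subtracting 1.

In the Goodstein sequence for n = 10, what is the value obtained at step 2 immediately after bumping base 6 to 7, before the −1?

14

[0] 10 ≡ 2·4 + 2 (base 4). Lift 5: 12. −1: 11.
[1] 11 ≡ 2·5 + 1 (base 5). Lift 6: 13. −1: 12.
[2] 12 ≡ 2·6 (base 6). Lift 7: 14. −1: 13.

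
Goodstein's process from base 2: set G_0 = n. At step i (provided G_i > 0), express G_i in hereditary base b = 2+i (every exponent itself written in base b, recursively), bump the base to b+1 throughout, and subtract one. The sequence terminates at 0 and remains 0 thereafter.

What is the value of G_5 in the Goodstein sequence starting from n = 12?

base 2: 12 = 2^(2 + 1) + 2^2; at 3: 3^(3 + 1) + 3^3 = 108; next = 107
base 3: 107 = 3^(3 + 1) + 2·3^2 + 2·3 + 2; at 4: 4^(4 + 1) + 2·4^2 + 2·4 + 2 = 1066; next = 1065
base 4: 1065 = 4^(4 + 1) + 2·4^2 + 2·4 + 1; at 5: 5^(5 + 1) + 2·5^2 + 2·5 + 1 = 15686; next = 15685
base 5: 15685 = 5^(5 + 1) + 2·5^2 + 2·5; at 6: 6^(6 + 1) + 2·6^2 + 2·6 = 280020; next = 280019
base 6: 280019 = 6^(6 + 1) + 2·6^2 + 6 + 5; at 7: 7^(7 + 1) + 2·7^2 + 7 + 5 = 5764911; next = 5764910

5764910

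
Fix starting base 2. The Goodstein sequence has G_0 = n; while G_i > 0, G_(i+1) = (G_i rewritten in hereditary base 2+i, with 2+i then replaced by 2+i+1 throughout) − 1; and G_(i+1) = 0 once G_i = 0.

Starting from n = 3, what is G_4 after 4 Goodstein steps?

1

G_0=3  [base 2] 2 + 1  →[2↦3]→  3 + 1 = 4  −1 ⇒ G_1=3
G_1=3  [base 3] 3  →[3↦4]→  4 = 4  −1 ⇒ G_2=3
G_2=3  [base 4] 3  →[4↦5]→  3 = 3  −1 ⇒ G_3=2
G_3=2  [base 5] 2  →[5↦6]→  2 = 2  −1 ⇒ G_4=1
G_4=1  [base 6] 1  →[6↦7]→  1 = 1  −1 ⇒ G_5=0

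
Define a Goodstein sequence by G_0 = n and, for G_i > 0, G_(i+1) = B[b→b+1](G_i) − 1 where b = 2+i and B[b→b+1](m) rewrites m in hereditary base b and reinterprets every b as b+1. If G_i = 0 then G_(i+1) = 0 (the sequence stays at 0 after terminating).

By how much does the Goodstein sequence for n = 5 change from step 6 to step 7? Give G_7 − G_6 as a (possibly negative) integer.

703

step 0: 5 = 2^2 + 1; sub 3 for 2: 3^3 + 1; = 28; G_1 = 28−1 = 27
step 1: 27 = 3^3; sub 4 for 3: 4^4; = 256; G_2 = 256−1 = 255
step 2: 255 = 3·4^3 + 3·4^2 + 3·4 + 3; sub 5 for 4: 3·5^3 + 3·5^2 + 3·5 + 3; = 468; G_3 = 468−1 = 467
step 3: 467 = 3·5^3 + 3·5^2 + 3·5 + 2; sub 6 for 5: 3·6^3 + 3·6^2 + 3·6 + 2; = 776; G_4 = 776−1 = 775
step 4: 775 = 3·6^3 + 3·6^2 + 3·6 + 1; sub 7 for 6: 3·7^3 + 3·7^2 + 3·7 + 1; = 1198; G_5 = 1198−1 = 1197
step 5: 1197 = 3·7^3 + 3·7^2 + 3·7; sub 8 for 7: 3·8^3 + 3·8^2 + 3·8; = 1752; G_6 = 1752−1 = 1751
step 6: 1751 = 3·8^3 + 3·8^2 + 2·8 + 7; sub 9 for 8: 3·9^3 + 3·9^2 + 2·9 + 7; = 2455; G_7 = 2455−1 = 2454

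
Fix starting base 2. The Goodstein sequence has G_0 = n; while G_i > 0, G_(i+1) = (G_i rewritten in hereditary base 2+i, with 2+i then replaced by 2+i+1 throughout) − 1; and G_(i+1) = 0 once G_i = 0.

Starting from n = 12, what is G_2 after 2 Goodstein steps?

1065

base 2: 12 = 2^(2 + 1) + 2^2; at 3: 3^(3 + 1) + 3^3 = 108; next = 107
base 3: 107 = 3^(3 + 1) + 2·3^2 + 2·3 + 2; at 4: 4^(4 + 1) + 2·4^2 + 2·4 + 2 = 1066; next = 1065
base 4: 1065 = 4^(4 + 1) + 2·4^2 + 2·4 + 1; at 5: 5^(5 + 1) + 2·5^2 + 2·5 + 1 = 15686; next = 15685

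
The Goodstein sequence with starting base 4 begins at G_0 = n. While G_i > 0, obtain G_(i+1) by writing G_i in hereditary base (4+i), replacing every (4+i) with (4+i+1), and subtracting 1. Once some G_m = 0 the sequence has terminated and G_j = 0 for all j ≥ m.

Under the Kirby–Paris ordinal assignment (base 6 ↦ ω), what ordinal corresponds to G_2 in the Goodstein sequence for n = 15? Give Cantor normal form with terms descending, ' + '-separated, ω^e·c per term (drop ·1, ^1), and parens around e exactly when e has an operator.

15 —HB4→ 3·4 + 3 —bump→ 3·5 + 3 = 18 —(−1)→ 17
17 —HB5→ 3·5 + 2 —bump→ 3·6 + 2 = 20 —(−1)→ 19
19 —HB6→ 3·6 + 1 —bump→ 3·7 + 1 = 22 —(−1)→ 21

ω·3 + 1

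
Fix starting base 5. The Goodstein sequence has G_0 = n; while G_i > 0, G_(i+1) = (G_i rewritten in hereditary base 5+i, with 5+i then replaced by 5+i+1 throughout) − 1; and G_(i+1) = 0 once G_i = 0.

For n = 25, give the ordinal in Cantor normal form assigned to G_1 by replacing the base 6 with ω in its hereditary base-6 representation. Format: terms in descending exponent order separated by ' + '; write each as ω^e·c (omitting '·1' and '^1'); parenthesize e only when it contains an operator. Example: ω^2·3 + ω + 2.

ω·5 + 5

[0] 25 ≡ 5^2 (base 5). Lift 6: 36. −1: 35.
[1] 35 ≡ 5·6 + 5 (base 6). Lift 7: 40. −1: 39.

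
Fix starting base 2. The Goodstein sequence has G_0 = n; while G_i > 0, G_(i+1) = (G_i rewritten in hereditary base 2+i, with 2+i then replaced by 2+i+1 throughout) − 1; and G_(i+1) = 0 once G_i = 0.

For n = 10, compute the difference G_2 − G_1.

942

step 0: 10 = 2^(2 + 1) + 2; sub 3 for 2: 3^(3 + 1) + 3; = 84; G_1 = 84−1 = 83
step 1: 83 = 3^(3 + 1) + 2; sub 4 for 3: 4^(4 + 1) + 2; = 1026; G_2 = 1026−1 = 1025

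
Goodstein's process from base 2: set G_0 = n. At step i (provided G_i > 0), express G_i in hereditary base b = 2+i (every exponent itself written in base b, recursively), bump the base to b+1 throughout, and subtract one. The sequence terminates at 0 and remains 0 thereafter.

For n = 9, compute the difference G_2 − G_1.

i=0: 9 = 2^(2 + 1) + 1 (b=2); 2→3: 3^(3 + 1) + 1 = 82; 82−1 = 81
i=1: 81 = 3^(3 + 1) (b=3); 3→4: 4^(4 + 1) = 1024; 1024−1 = 1023

942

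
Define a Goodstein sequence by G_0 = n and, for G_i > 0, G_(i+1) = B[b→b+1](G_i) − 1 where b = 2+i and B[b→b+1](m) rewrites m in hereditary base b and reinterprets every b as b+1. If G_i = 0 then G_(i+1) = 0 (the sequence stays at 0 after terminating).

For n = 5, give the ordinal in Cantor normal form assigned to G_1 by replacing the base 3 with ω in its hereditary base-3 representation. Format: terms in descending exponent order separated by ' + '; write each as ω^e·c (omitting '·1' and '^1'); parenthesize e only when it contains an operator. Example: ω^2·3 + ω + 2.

[0] 5 ≡ 2^2 + 1 (base 2). Lift 3: 28. −1: 27.
[1] 27 ≡ 3^3 (base 3). Lift 4: 256. −1: 255.

ω^ω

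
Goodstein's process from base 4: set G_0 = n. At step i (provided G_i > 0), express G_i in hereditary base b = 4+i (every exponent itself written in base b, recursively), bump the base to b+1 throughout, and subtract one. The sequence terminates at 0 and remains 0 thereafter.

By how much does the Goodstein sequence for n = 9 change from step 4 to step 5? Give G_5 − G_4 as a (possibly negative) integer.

0

9 —HB4→ 2·4 + 1 —bump→ 2·5 + 1 = 11 —(−1)→ 10
10 —HB5→ 2·5 —bump→ 2·6 = 12 —(−1)→ 11
11 —HB6→ 6 + 5 —bump→ 7 + 5 = 12 —(−1)→ 11
11 —HB7→ 7 + 4 —bump→ 8 + 4 = 12 —(−1)→ 11
11 —HB8→ 8 + 3 —bump→ 9 + 3 = 12 —(−1)→ 11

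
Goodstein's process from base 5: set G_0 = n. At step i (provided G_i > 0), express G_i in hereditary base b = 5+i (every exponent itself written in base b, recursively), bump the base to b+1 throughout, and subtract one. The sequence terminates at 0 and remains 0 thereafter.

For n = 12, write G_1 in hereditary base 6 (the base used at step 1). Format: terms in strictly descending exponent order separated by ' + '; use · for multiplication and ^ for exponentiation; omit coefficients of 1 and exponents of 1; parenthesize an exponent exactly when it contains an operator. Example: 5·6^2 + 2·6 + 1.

2·6 + 1

(0) 12|_5 = 2·5 + 2 ↦ 2·6 + 2|_6 = 14 ⇒ 13
(1) 13|_6 = 2·6 + 1 ↦ 2·7 + 1|_7 = 15 ⇒ 14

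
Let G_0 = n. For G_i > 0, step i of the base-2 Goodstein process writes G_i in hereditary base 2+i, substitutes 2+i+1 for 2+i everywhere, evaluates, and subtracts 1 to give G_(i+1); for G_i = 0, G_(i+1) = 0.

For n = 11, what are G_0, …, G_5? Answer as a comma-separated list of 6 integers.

G_0=11  [base 2] 2^(2 + 1) + 2 + 1  →[2↦3]→  3^(3 + 1) + 3 + 1 = 85  −1 ⇒ G_1=84
G_1=84  [base 3] 3^(3 + 1) + 3  →[3↦4]→  4^(4 + 1) + 4 = 1028  −1 ⇒ G_2=1027
G_2=1027  [base 4] 4^(4 + 1) + 3  →[4↦5]→  5^(5 + 1) + 3 = 15628  −1 ⇒ G_3=15627
G_3=15627  [base 5] 5^(5 + 1) + 2  →[5↦6]→  6^(6 + 1) + 2 = 279938  −1 ⇒ G_4=279937
G_4=279937  [base 6] 6^(6 + 1) + 1  →[6↦7]→  7^(7 + 1) + 1 = 5764802  −1 ⇒ G_5=5764801

11, 84, 1027, 15627, 279937, 5764801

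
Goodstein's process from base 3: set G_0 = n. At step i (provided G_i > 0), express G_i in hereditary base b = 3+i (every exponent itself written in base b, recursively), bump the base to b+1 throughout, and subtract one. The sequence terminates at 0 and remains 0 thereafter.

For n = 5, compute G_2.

i=0: 5 = 3 + 2 (b=3); 3→4: 4 + 2 = 6; 6−1 = 5
i=1: 5 = 4 + 1 (b=4); 4→5: 5 + 1 = 6; 6−1 = 5
i=2: 5 = 5 (b=5); 5→6: 6 = 6; 6−1 = 5

5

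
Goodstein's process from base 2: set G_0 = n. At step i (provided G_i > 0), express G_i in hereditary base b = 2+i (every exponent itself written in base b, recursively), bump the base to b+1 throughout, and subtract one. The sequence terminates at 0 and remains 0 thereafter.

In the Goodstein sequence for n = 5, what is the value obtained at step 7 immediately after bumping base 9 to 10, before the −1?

step 0: 5 = 2^2 + 1; sub 3 for 2: 3^3 + 1; = 28; G_1 = 28−1 = 27
step 1: 27 = 3^3; sub 4 for 3: 4^4; = 256; G_2 = 256−1 = 255
step 2: 255 = 3·4^3 + 3·4^2 + 3·4 + 3; sub 5 for 4: 3·5^3 + 3·5^2 + 3·5 + 3; = 468; G_3 = 468−1 = 467
step 3: 467 = 3·5^3 + 3·5^2 + 3·5 + 2; sub 6 for 5: 3·6^3 + 3·6^2 + 3·6 + 2; = 776; G_4 = 776−1 = 775
step 4: 775 = 3·6^3 + 3·6^2 + 3·6 + 1; sub 7 for 6: 3·7^3 + 3·7^2 + 3·7 + 1; = 1198; G_5 = 1198−1 = 1197
step 5: 1197 = 3·7^3 + 3·7^2 + 3·7; sub 8 for 7: 3·8^3 + 3·8^2 + 3·8; = 1752; G_6 = 1752−1 = 1751
step 6: 1751 = 3·8^3 + 3·8^2 + 2·8 + 7; sub 9 for 8: 3·9^3 + 3·9^2 + 2·9 + 7; = 2455; G_7 = 2455−1 = 2454

3326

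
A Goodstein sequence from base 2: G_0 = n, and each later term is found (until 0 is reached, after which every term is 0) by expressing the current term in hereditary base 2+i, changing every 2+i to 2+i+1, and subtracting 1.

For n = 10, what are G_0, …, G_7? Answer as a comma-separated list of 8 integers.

[0] 10 ≡ 2^(2 + 1) + 2 (base 2). Lift 3: 84. −1: 83.
[1] 83 ≡ 3^(3 + 1) + 2 (base 3). Lift 4: 1026. −1: 1025.
[2] 1025 ≡ 4^(4 + 1) + 1 (base 4). Lift 5: 15626. −1: 15625.
[3] 15625 ≡ 5^(5 + 1) (base 5). Lift 6: 279936. −1: 279935.
[4] 279935 ≡ 5·6^6 + 5·6^5 + 5·6^4 + 5·6^3 + 5·6^2 + 5·6 + 5 (base 6). Lift 7: 4215755. −1: 4215754.
[5] 4215754 ≡ 5·7^7 + 5·7^5 + 5·7^4 + 5·7^3 + 5·7^2 + 5·7 + 4 (base 7). Lift 8: 84073324. −1: 84073323.
[6] 84073323 ≡ 5·8^8 + 5·8^5 + 5·8^4 + 5·8^3 + 5·8^2 + 5·8 + 3 (base 8). Lift 9: 1937434593. −1: 1937434592.

10, 83, 1025, 15625, 279935, 4215754, 84073323, 1937434592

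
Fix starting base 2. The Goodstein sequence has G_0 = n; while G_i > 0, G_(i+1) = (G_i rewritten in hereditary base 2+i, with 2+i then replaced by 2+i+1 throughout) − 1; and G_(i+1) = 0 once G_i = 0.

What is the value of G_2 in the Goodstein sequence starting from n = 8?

553

8 —HB2→ 2^(2 + 1) —bump→ 3^(3 + 1) = 81 —(−1)→ 80
80 —HB3→ 2·3^3 + 2·3^2 + 2·3 + 2 —bump→ 2·4^4 + 2·4^2 + 2·4 + 2 = 554 —(−1)→ 553
553 —HB4→ 2·4^4 + 2·4^2 + 2·4 + 1 —bump→ 2·5^5 + 2·5^2 + 2·5 + 1 = 6311 —(−1)→ 6310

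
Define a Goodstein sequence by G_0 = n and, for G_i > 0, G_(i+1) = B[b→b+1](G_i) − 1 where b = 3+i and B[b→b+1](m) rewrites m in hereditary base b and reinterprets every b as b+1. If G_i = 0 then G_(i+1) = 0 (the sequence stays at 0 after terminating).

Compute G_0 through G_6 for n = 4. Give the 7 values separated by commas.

(0) 4|_3 = 3 + 1 ↦ 4 + 1|_4 = 5 ⇒ 4
(1) 4|_4 = 4 ↦ 5|_5 = 5 ⇒ 4
(2) 4|_5 = 4 ↦ 4|_6 = 4 ⇒ 3
(3) 3|_6 = 3 ↦ 3|_7 = 3 ⇒ 2
(4) 2|_7 = 2 ↦ 2|_8 = 2 ⇒ 1
(5) 1|_8 = 1 ↦ 1|_9 = 1 ⇒ 0

4, 4, 4, 3, 2, 1, 0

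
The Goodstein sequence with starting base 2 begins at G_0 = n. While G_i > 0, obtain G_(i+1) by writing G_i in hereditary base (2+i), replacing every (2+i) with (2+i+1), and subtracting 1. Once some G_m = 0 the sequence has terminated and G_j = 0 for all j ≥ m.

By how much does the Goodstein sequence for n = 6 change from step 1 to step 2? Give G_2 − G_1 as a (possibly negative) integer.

(0) 6|_2 = 2^2 + 2 ↦ 3^3 + 3|_3 = 30 ⇒ 29
(1) 29|_3 = 3^3 + 2 ↦ 4^4 + 2|_4 = 258 ⇒ 257

228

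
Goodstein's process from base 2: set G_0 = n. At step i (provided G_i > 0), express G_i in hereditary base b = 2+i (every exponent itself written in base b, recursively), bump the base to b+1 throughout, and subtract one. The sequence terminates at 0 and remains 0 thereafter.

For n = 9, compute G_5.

step 0: 9 = 2^(2 + 1) + 1; sub 3 for 2: 3^(3 + 1) + 1; = 82; G_1 = 82−1 = 81
step 1: 81 = 3^(3 + 1); sub 4 for 3: 4^(4 + 1); = 1024; G_2 = 1024−1 = 1023
step 2: 1023 = 3·4^4 + 3·4^3 + 3·4^2 + 3·4 + 3; sub 5 for 4: 3·5^5 + 3·5^3 + 3·5^2 + 3·5 + 3; = 9843; G_3 = 9843−1 = 9842
step 3: 9842 = 3·5^5 + 3·5^3 + 3·5^2 + 3·5 + 2; sub 6 for 5: 3·6^6 + 3·6^3 + 3·6^2 + 3·6 + 2; = 140744; G_4 = 140744−1 = 140743
step 4: 140743 = 3·6^6 + 3·6^3 + 3·6^2 + 3·6 + 1; sub 7 for 6: 3·7^7 + 3·7^3 + 3·7^2 + 3·7 + 1; = 2471827; G_5 = 2471827−1 = 2471826
step 5: 2471826 = 3·7^7 + 3·7^3 + 3·7^2 + 3·7; sub 8 for 7: 3·8^8 + 3·8^3 + 3·8^2 + 3·8; = 50333400; G_6 = 50333400−1 = 50333399

2471826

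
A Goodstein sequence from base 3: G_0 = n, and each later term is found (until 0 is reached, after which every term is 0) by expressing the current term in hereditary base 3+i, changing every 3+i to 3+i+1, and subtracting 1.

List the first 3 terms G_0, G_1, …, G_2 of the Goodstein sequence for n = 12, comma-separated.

[0] 12 ≡ 3^2 + 3 (base 3). Lift 4: 20. −1: 19.
[1] 19 ≡ 4^2 + 3 (base 4). Lift 5: 28. −1: 27.

12, 19, 27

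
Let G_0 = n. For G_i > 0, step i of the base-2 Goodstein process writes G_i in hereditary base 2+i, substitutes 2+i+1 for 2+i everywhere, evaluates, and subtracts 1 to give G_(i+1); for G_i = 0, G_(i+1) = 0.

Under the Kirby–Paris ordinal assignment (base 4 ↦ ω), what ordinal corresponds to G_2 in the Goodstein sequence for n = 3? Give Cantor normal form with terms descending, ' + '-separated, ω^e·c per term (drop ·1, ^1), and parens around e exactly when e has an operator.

3

i=0: 3 = 2 + 1 (b=2); 2→3: 3 + 1 = 4; 4−1 = 3
i=1: 3 = 3 (b=3); 3→4: 4 = 4; 4−1 = 3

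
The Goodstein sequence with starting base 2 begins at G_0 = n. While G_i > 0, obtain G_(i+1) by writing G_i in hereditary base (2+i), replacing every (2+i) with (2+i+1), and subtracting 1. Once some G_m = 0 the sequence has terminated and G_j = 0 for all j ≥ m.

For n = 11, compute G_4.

base 2: 11 = 2^(2 + 1) + 2 + 1; at 3: 3^(3 + 1) + 3 + 1 = 85; next = 84
base 3: 84 = 3^(3 + 1) + 3; at 4: 4^(4 + 1) + 4 = 1028; next = 1027
base 4: 1027 = 4^(4 + 1) + 3; at 5: 5^(5 + 1) + 3 = 15628; next = 15627
base 5: 15627 = 5^(5 + 1) + 2; at 6: 6^(6 + 1) + 2 = 279938; next = 279937
base 6: 279937 = 6^(6 + 1) + 1; at 7: 7^(7 + 1) + 1 = 5764802; next = 5764801

279937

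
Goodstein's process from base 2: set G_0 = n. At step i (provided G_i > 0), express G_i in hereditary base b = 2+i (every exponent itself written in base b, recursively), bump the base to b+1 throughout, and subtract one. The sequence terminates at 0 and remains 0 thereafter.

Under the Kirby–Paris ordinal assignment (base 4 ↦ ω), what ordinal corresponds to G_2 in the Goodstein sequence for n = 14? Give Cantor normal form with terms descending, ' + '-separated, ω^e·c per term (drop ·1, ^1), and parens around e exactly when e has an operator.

ω^(ω + 1) + ω^ω + 1

i=0: 14 = 2^(2 + 1) + 2^2 + 2 (b=2); 2→3: 3^(3 + 1) + 3^3 + 3 = 111; 111−1 = 110
i=1: 110 = 3^(3 + 1) + 3^3 + 2 (b=3); 3→4: 4^(4 + 1) + 4^4 + 2 = 1282; 1282−1 = 1281
i=2: 1281 = 4^(4 + 1) + 4^4 + 1 (b=4); 4→5: 5^(5 + 1) + 5^5 + 1 = 18751; 18751−1 = 18750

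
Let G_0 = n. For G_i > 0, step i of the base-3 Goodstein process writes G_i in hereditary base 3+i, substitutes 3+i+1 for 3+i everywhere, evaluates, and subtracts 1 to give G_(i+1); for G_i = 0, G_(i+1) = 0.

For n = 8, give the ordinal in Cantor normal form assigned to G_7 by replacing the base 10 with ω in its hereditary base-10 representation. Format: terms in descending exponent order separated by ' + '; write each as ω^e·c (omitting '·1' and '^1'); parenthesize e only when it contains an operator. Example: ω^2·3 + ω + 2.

ω + 1

(0) 8|_3 = 2·3 + 2 ↦ 2·4 + 2|_4 = 10 ⇒ 9
(1) 9|_4 = 2·4 + 1 ↦ 2·5 + 1|_5 = 11 ⇒ 10
(2) 10|_5 = 2·5 ↦ 2·6|_6 = 12 ⇒ 11
(3) 11|_6 = 6 + 5 ↦ 7 + 5|_7 = 12 ⇒ 11
(4) 11|_7 = 7 + 4 ↦ 8 + 4|_8 = 12 ⇒ 11
(5) 11|_8 = 8 + 3 ↦ 9 + 3|_9 = 12 ⇒ 11
(6) 11|_9 = 9 + 2 ↦ 10 + 2|_10 = 12 ⇒ 11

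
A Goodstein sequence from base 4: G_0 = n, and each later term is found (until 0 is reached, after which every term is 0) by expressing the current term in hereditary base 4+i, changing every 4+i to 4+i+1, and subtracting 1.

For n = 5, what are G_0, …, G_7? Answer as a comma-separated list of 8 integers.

5, 5, 5, 4, 3, 2, 1, 0

[0] 5 ≡ 4 + 1 (base 4). Lift 5: 6. −1: 5.
[1] 5 ≡ 5 (base 5). Lift 6: 6. −1: 5.
[2] 5 ≡ 5 (base 6). Lift 7: 5. −1: 4.
[3] 4 ≡ 4 (base 7). Lift 8: 4. −1: 3.
[4] 3 ≡ 3 (base 8). Lift 9: 3. −1: 2.
[5] 2 ≡ 2 (base 9). Lift 10: 2. −1: 1.
[6] 1 ≡ 1 (base 10). Lift 11: 1. −1: 0.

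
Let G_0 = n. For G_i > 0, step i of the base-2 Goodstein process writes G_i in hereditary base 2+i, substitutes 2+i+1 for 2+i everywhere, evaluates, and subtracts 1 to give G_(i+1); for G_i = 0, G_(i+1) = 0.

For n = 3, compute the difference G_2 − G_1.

0

3 —HB2→ 2 + 1 —bump→ 3 + 1 = 4 —(−1)→ 3
3 —HB3→ 3 —bump→ 4 = 4 —(−1)→ 3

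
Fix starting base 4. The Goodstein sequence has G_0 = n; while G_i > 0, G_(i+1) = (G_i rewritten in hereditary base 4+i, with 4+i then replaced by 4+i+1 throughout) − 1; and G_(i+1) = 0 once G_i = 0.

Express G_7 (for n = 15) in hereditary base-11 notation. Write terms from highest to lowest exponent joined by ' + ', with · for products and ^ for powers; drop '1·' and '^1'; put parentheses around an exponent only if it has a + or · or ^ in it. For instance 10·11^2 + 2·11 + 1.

2·11 + 4

base 4: 15 = 3·4 + 3; at 5: 3·5 + 3 = 18; next = 17
base 5: 17 = 3·5 + 2; at 6: 3·6 + 2 = 20; next = 19
base 6: 19 = 3·6 + 1; at 7: 3·7 + 1 = 22; next = 21
base 7: 21 = 3·7; at 8: 3·8 = 24; next = 23
base 8: 23 = 2·8 + 7; at 9: 2·9 + 7 = 25; next = 24
base 9: 24 = 2·9 + 6; at 10: 2·10 + 6 = 26; next = 25
base 10: 25 = 2·10 + 5; at 11: 2·11 + 5 = 27; next = 26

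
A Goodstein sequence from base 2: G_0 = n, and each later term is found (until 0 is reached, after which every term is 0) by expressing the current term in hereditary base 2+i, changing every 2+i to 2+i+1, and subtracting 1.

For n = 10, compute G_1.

83

[0] 10 ≡ 2^(2 + 1) + 2 (base 2). Lift 3: 84. −1: 83.
[1] 83 ≡ 3^(3 + 1) + 2 (base 3). Lift 4: 1026. −1: 1025.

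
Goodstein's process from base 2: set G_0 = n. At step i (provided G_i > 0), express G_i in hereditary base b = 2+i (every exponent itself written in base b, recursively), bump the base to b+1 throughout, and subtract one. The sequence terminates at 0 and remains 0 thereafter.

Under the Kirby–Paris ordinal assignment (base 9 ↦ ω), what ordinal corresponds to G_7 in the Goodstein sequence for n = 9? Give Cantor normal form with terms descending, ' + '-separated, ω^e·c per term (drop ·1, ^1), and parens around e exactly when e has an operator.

i=0: 9 = 2^(2 + 1) + 1 (b=2); 2→3: 3^(3 + 1) + 1 = 82; 82−1 = 81
i=1: 81 = 3^(3 + 1) (b=3); 3→4: 4^(4 + 1) = 1024; 1024−1 = 1023
i=2: 1023 = 3·4^4 + 3·4^3 + 3·4^2 + 3·4 + 3 (b=4); 4→5: 3·5^5 + 3·5^3 + 3·5^2 + 3·5 + 3 = 9843; 9843−1 = 9842
i=3: 9842 = 3·5^5 + 3·5^3 + 3·5^2 + 3·5 + 2 (b=5); 5→6: 3·6^6 + 3·6^3 + 3·6^2 + 3·6 + 2 = 140744; 140744−1 = 140743
i=4: 140743 = 3·6^6 + 3·6^3 + 3·6^2 + 3·6 + 1 (b=6); 6→7: 3·7^7 + 3·7^3 + 3·7^2 + 3·7 + 1 = 2471827; 2471827−1 = 2471826
i=5: 2471826 = 3·7^7 + 3·7^3 + 3·7^2 + 3·7 (b=7); 7→8: 3·8^8 + 3·8^3 + 3·8^2 + 3·8 = 50333400; 50333400−1 = 50333399
i=6: 50333399 = 3·8^8 + 3·8^3 + 3·8^2 + 2·8 + 7 (b=8); 8→9: 3·9^9 + 3·9^3 + 3·9^2 + 2·9 + 7 = 1162263922; 1162263922−1 = 1162263921

ω^ω·3 + ω^3·3 + ω^2·3 + ω·2 + 6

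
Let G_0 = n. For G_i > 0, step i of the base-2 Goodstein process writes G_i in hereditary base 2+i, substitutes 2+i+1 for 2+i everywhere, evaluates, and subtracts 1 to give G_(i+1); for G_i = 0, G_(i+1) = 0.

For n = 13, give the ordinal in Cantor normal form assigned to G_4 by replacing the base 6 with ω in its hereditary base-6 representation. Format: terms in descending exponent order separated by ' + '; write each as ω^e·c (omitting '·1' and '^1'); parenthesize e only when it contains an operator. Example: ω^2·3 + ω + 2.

ω^(ω + 1) + ω^3·3 + ω^2·3 + ω·3 + 1

i=0: 13 = 2^(2 + 1) + 2^2 + 1 (b=2); 2→3: 3^(3 + 1) + 3^3 + 1 = 109; 109−1 = 108
i=1: 108 = 3^(3 + 1) + 3^3 (b=3); 3→4: 4^(4 + 1) + 4^4 = 1280; 1280−1 = 1279
i=2: 1279 = 4^(4 + 1) + 3·4^3 + 3·4^2 + 3·4 + 3 (b=4); 4→5: 5^(5 + 1) + 3·5^3 + 3·5^2 + 3·5 + 3 = 16093; 16093−1 = 16092
i=3: 16092 = 5^(5 + 1) + 3·5^3 + 3·5^2 + 3·5 + 2 (b=5); 5→6: 6^(6 + 1) + 3·6^3 + 3·6^2 + 3·6 + 2 = 280712; 280712−1 = 280711
i=4: 280711 = 6^(6 + 1) + 3·6^3 + 3·6^2 + 3·6 + 1 (b=6); 6→7: 7^(7 + 1) + 3·7^3 + 3·7^2 + 3·7 + 1 = 5765999; 5765999−1 = 5765998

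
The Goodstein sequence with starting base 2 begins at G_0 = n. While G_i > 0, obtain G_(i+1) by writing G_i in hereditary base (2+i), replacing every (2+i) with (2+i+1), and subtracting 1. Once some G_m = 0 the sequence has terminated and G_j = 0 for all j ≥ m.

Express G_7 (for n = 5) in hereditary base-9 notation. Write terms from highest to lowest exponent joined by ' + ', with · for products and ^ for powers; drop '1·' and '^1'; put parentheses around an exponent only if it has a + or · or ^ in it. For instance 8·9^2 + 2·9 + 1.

i=0: 5 = 2^2 + 1 (b=2); 2→3: 3^3 + 1 = 28; 28−1 = 27
i=1: 27 = 3^3 (b=3); 3→4: 4^4 = 256; 256−1 = 255
i=2: 255 = 3·4^3 + 3·4^2 + 3·4 + 3 (b=4); 4→5: 3·5^3 + 3·5^2 + 3·5 + 3 = 468; 468−1 = 467
i=3: 467 = 3·5^3 + 3·5^2 + 3·5 + 2 (b=5); 5→6: 3·6^3 + 3·6^2 + 3·6 + 2 = 776; 776−1 = 775
i=4: 775 = 3·6^3 + 3·6^2 + 3·6 + 1 (b=6); 6→7: 3·7^3 + 3·7^2 + 3·7 + 1 = 1198; 1198−1 = 1197
i=5: 1197 = 3·7^3 + 3·7^2 + 3·7 (b=7); 7→8: 3·8^3 + 3·8^2 + 3·8 = 1752; 1752−1 = 1751
i=6: 1751 = 3·8^3 + 3·8^2 + 2·8 + 7 (b=8); 8→9: 3·9^3 + 3·9^2 + 2·9 + 7 = 2455; 2455−1 = 2454

3·9^3 + 3·9^2 + 2·9 + 6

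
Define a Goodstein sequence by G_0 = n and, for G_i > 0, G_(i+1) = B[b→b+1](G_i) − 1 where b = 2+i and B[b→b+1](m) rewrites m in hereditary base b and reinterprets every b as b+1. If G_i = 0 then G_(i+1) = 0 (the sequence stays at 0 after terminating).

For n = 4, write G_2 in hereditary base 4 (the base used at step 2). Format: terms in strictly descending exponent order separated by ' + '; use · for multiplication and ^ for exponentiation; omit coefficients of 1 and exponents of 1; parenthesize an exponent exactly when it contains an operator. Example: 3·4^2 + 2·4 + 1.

(0) 4|_2 = 2^2 ↦ 3^3|_3 = 27 ⇒ 26
(1) 26|_3 = 2·3^2 + 2·3 + 2 ↦ 2·4^2 + 2·4 + 2|_4 = 42 ⇒ 41
(2) 41|_4 = 2·4^2 + 2·4 + 1 ↦ 2·5^2 + 2·5 + 1|_5 = 61 ⇒ 60

2·4^2 + 2·4 + 1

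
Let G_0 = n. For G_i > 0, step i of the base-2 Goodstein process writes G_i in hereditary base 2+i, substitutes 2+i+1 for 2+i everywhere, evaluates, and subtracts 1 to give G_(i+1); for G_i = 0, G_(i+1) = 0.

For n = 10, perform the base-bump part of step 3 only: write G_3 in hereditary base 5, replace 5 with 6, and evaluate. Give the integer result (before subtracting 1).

279936

base 2: 10 = 2^(2 + 1) + 2; at 3: 3^(3 + 1) + 3 = 84; next = 83
base 3: 83 = 3^(3 + 1) + 2; at 4: 4^(4 + 1) + 2 = 1026; next = 1025
base 4: 1025 = 4^(4 + 1) + 1; at 5: 5^(5 + 1) + 1 = 15626; next = 15625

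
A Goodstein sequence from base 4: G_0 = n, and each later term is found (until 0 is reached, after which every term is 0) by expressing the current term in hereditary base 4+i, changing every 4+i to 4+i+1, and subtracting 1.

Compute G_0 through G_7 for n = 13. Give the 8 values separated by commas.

13, 15, 17, 18, 19, 20, 21, 22

(0) 13|_4 = 3·4 + 1 ↦ 3·5 + 1|_5 = 16 ⇒ 15
(1) 15|_5 = 3·5 ↦ 3·6|_6 = 18 ⇒ 17
(2) 17|_6 = 2·6 + 5 ↦ 2·7 + 5|_7 = 19 ⇒ 18
(3) 18|_7 = 2·7 + 4 ↦ 2·8 + 4|_8 = 20 ⇒ 19
(4) 19|_8 = 2·8 + 3 ↦ 2·9 + 3|_9 = 21 ⇒ 20
(5) 20|_9 = 2·9 + 2 ↦ 2·10 + 2|_10 = 22 ⇒ 21
(6) 21|_10 = 2·10 + 1 ↦ 2·11 + 1|_11 = 23 ⇒ 22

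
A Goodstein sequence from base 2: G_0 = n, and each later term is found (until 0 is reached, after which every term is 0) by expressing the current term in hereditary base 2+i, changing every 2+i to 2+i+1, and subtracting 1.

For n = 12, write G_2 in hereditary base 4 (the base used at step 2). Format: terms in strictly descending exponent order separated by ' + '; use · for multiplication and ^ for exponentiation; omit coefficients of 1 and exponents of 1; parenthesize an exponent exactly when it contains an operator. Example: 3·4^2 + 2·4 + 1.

4^(4 + 1) + 2·4^2 + 2·4 + 1

[0] 12 ≡ 2^(2 + 1) + 2^2 (base 2). Lift 3: 108. −1: 107.
[1] 107 ≡ 3^(3 + 1) + 2·3^2 + 2·3 + 2 (base 3). Lift 4: 1066. −1: 1065.
[2] 1065 ≡ 4^(4 + 1) + 2·4^2 + 2·4 + 1 (base 4). Lift 5: 15686. −1: 15685.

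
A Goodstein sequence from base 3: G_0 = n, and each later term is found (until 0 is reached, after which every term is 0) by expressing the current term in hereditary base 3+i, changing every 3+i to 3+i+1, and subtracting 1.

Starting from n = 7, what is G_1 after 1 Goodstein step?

G_0 = 7. HB_3(7) = 2·3 + 1. Bump = 9. G_1 = 8.
G_1 = 8. HB_4(8) = 2·4. Bump = 10. G_2 = 9.

8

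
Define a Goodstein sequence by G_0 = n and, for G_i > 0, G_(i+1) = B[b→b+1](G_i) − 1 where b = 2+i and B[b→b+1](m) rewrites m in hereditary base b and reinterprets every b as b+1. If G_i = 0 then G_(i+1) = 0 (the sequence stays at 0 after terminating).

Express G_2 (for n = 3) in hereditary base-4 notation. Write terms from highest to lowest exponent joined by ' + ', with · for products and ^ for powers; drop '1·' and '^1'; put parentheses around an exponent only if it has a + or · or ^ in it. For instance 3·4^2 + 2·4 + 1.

3

G_0=3  [base 2] 2 + 1  →[2↦3]→  3 + 1 = 4  −1 ⇒ G_1=3
G_1=3  [base 3] 3  →[3↦4]→  4 = 4  −1 ⇒ G_2=3
G_2=3  [base 4] 3  →[4↦5]→  3 = 3  −1 ⇒ G_3=2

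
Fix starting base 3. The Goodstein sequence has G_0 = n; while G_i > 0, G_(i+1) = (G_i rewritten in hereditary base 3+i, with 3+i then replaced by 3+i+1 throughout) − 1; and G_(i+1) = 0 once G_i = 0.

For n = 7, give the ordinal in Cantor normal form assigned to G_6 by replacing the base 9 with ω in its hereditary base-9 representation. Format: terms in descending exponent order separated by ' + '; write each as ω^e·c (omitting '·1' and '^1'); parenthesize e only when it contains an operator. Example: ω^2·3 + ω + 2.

ω

step 0: 7 = 2·3 + 1; sub 4 for 3: 2·4 + 1; = 9; G_1 = 9−1 = 8
step 1: 8 = 2·4; sub 5 for 4: 2·5; = 10; G_2 = 10−1 = 9
step 2: 9 = 5 + 4; sub 6 for 5: 6 + 4; = 10; G_3 = 10−1 = 9
step 3: 9 = 6 + 3; sub 7 for 6: 7 + 3; = 10; G_4 = 10−1 = 9
step 4: 9 = 7 + 2; sub 8 for 7: 8 + 2; = 10; G_5 = 10−1 = 9
step 5: 9 = 8 + 1; sub 9 for 8: 9 + 1; = 10; G_6 = 10−1 = 9
step 6: 9 = 9; sub 10 for 9: 10; = 10; G_7 = 10−1 = 9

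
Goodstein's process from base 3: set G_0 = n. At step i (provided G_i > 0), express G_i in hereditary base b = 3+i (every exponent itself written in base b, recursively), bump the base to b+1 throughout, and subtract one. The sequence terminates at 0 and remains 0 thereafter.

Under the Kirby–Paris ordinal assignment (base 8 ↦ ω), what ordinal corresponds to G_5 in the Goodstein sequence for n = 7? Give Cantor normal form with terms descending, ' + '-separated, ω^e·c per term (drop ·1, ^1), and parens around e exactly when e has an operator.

(0) 7|_3 = 2·3 + 1 ↦ 2·4 + 1|_4 = 9 ⇒ 8
(1) 8|_4 = 2·4 ↦ 2·5|_5 = 10 ⇒ 9
(2) 9|_5 = 5 + 4 ↦ 6 + 4|_6 = 10 ⇒ 9
(3) 9|_6 = 6 + 3 ↦ 7 + 3|_7 = 10 ⇒ 9
(4) 9|_7 = 7 + 2 ↦ 8 + 2|_8 = 10 ⇒ 9

ω + 1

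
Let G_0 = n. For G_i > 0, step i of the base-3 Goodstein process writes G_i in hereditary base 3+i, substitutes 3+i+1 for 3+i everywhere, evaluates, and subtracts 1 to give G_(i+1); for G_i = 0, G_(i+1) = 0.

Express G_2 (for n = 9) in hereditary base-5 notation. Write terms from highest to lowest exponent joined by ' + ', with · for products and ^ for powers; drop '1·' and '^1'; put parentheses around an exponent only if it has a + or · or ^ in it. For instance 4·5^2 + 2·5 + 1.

3·5 + 2

(0) 9|_3 = 3^2 ↦ 4^2|_4 = 16 ⇒ 15
(1) 15|_4 = 3·4 + 3 ↦ 3·5 + 3|_5 = 18 ⇒ 17
(2) 17|_5 = 3·5 + 2 ↦ 3·6 + 2|_6 = 20 ⇒ 19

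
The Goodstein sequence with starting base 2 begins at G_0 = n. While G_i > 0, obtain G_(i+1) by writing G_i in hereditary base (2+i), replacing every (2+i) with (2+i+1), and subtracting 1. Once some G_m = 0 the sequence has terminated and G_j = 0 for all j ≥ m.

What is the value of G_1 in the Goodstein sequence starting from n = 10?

i=0: 10 = 2^(2 + 1) + 2 (b=2); 2→3: 3^(3 + 1) + 3 = 84; 84−1 = 83
i=1: 83 = 3^(3 + 1) + 2 (b=3); 3→4: 4^(4 + 1) + 2 = 1026; 1026−1 = 1025

83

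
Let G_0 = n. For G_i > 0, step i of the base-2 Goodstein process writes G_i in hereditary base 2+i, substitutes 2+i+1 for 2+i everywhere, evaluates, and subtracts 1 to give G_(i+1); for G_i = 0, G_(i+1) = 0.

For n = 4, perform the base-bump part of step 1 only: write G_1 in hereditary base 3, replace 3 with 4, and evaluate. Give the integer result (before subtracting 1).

G_0 = 4. HB_2(4) = 2^2. Bump = 27. G_1 = 26.
G_1 = 26. HB_3(26) = 2·3^2 + 2·3 + 2. Bump = 42. G_2 = 41.

42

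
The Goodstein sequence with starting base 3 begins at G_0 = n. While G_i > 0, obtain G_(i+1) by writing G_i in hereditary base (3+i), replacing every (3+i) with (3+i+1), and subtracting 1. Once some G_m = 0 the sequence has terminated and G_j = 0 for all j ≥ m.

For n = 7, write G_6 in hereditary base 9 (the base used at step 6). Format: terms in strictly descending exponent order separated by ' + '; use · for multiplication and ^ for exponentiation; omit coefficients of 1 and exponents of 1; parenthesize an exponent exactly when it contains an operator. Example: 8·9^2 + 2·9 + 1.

G_0=7  [base 3] 2·3 + 1  →[3↦4]→  2·4 + 1 = 9  −1 ⇒ G_1=8
G_1=8  [base 4] 2·4  →[4↦5]→  2·5 = 10  −1 ⇒ G_2=9
G_2=9  [base 5] 5 + 4  →[5↦6]→  6 + 4 = 10  −1 ⇒ G_3=9
G_3=9  [base 6] 6 + 3  →[6↦7]→  7 + 3 = 10  −1 ⇒ G_4=9
G_4=9  [base 7] 7 + 2  →[7↦8]→  8 + 2 = 10  −1 ⇒ G_5=9
G_5=9  [base 8] 8 + 1  →[8↦9]→  9 + 1 = 10  −1 ⇒ G_6=9
G_6=9  [base 9] 9  →[9↦10]→  10 = 10  −1 ⇒ G_7=9

9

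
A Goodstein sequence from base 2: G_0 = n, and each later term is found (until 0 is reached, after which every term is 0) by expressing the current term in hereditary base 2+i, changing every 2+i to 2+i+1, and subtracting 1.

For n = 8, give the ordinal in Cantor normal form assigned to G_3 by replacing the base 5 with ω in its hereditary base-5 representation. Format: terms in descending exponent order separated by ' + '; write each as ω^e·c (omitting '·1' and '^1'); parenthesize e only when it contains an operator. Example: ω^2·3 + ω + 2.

ω^ω·2 + ω^2·2 + ω·2

(0) 8|_2 = 2^(2 + 1) ↦ 3^(3 + 1)|_3 = 81 ⇒ 80
(1) 80|_3 = 2·3^3 + 2·3^2 + 2·3 + 2 ↦ 2·4^4 + 2·4^2 + 2·4 + 2|_4 = 554 ⇒ 553
(2) 553|_4 = 2·4^4 + 2·4^2 + 2·4 + 1 ↦ 2·5^5 + 2·5^2 + 2·5 + 1|_5 = 6311 ⇒ 6310
(3) 6310|_5 = 2·5^5 + 2·5^2 + 2·5 ↦ 2·6^6 + 2·6^2 + 2·6|_6 = 93396 ⇒ 93395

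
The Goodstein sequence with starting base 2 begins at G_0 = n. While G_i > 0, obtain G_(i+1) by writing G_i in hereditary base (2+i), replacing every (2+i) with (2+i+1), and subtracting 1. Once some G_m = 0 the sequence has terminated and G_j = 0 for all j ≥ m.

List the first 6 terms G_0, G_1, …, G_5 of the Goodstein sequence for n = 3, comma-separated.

i=0: 3 = 2 + 1 (b=2); 2→3: 3 + 1 = 4; 4−1 = 3
i=1: 3 = 3 (b=3); 3→4: 4 = 4; 4−1 = 3
i=2: 3 = 3 (b=4); 4→5: 3 = 3; 3−1 = 2
i=3: 2 = 2 (b=5); 5→6: 2 = 2; 2−1 = 1
i=4: 1 = 1 (b=6); 6→7: 1 = 1; 1−1 = 0

3, 3, 3, 2, 1, 0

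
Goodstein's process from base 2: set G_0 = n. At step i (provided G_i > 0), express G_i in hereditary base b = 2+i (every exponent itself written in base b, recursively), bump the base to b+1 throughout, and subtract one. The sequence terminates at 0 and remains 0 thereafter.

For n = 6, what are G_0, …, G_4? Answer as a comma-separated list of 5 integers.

[0] 6 ≡ 2^2 + 2 (base 2). Lift 3: 30. −1: 29.
[1] 29 ≡ 3^3 + 2 (base 3). Lift 4: 258. −1: 257.
[2] 257 ≡ 4^4 + 1 (base 4). Lift 5: 3126. −1: 3125.
[3] 3125 ≡ 5^5 (base 5). Lift 6: 46656. −1: 46655.

6, 29, 257, 3125, 46655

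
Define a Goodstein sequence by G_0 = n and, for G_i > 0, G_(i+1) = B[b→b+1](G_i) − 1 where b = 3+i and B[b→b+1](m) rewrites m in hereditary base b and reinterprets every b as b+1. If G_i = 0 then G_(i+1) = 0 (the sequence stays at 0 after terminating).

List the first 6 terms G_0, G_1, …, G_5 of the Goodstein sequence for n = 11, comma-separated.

11, 17, 25, 35, 39, 43

11 —HB3→ 3^2 + 2 —bump→ 4^2 + 2 = 18 —(−1)→ 17
17 —HB4→ 4^2 + 1 —bump→ 5^2 + 1 = 26 —(−1)→ 25
25 —HB5→ 5^2 —bump→ 6^2 = 36 —(−1)→ 35
35 —HB6→ 5·6 + 5 —bump→ 5·7 + 5 = 40 —(−1)→ 39
39 —HB7→ 5·7 + 4 —bump→ 5·8 + 4 = 44 —(−1)→ 43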